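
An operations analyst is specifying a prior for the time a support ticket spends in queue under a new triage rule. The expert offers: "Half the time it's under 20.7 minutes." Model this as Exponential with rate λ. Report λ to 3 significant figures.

Exponential median = ln 2 / λ, so λ = ln 2 / 20.7 = 0.0335.

λ ≈ 0.0335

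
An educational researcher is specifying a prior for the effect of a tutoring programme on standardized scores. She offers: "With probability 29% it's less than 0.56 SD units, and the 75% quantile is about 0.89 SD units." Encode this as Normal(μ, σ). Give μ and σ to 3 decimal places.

μ = 0.709, σ = 0.269

For Normal(μ,σ), the p-quantile is μ + z_p·σ. Here z_{0.29} = -0.5534, z_{0.75} = 0.6745.
So 0.56 = μ − 0.5534σ and 0.89 = μ + 0.6745σ.
Subtracting: σ = (0.89 − 0.56)/(0.6745 − (-0.5534)) = 0.269.
Then μ = 0.56 − (-0.5534)·0.269 = 0.709.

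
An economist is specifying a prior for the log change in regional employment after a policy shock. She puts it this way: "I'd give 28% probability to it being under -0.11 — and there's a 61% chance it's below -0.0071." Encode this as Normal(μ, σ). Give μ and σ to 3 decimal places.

The p-quantile of Normal(μ,σ) is μ + z_p·σ, with z_{0.28} = -0.5828 and z_{0.61} = 0.2793.
Eliminate σ: μ = (z₂·x₁ − z₁·x₂)/(z₂ − z₁) = (0.2793·-0.11 − (-0.5828)·-0.0071)/0.8622 = -0.040.
Then σ = (x₂ − x₁)/(z₂ − z₁) = (-0.0071 − -0.11)/0.8622 = 0.119.

μ = -0.040, σ = 0.119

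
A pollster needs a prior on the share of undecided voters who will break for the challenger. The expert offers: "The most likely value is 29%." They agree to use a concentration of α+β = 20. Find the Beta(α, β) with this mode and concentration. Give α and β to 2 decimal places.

For α,β > 1 the Beta mode is (α−1)/(α+β−2). With α+β = 20, the mode is (α−1)/18.
Set (α−1)/18 = 0.29 → α = 1 + 0.29·18 = 6.22.
β = 20 − α = 13.78.

α = 6.22, β = 13.78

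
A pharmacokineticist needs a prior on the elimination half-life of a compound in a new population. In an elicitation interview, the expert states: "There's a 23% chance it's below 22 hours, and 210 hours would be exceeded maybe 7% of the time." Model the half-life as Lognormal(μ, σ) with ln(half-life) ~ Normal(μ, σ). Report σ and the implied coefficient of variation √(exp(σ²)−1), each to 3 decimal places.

If T ~ Lognormal(μ,σ) then ln T ~ Normal(μ,σ), so the p-quantile of ln T is μ + z_p·σ.
ln(22) = 3.091 and ln(210) = 5.347; z_{0.23} = -0.7388, z_{0.93} = 1.476.
σ = (5.347 − 3.091)/(1.476 − (-0.7388)) = 1.019.
μ = 3.091 − (-0.7388)·1.019 = 3.844.
CV = √(exp(σ²)−1) = √(exp(1.0378)−1) = 1.350.

σ ≈ 1.019, CV ≈ 1.350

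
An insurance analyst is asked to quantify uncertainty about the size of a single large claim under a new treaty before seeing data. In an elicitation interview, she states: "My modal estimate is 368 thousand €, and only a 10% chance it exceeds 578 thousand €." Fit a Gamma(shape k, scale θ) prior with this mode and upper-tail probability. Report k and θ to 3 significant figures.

Gamma(k,θ) with k>1 has mode (k−1)θ, so θ = 368/(k−1).
Need P(X < 578) = 0.9 with θ tied to k this way. Start at k = 2, θ = 368: P(X<578) ≈ 0.466.
Too low — raise k to concentrate. Iterating converges to k ≈ 10.2.
Then θ = 368/(10.2−1) ≈ 40.

k ≈ 10.2, θ ≈ 40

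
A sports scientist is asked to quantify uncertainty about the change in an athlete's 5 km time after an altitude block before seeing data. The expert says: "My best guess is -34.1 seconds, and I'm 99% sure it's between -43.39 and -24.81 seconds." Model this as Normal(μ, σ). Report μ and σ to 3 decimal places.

A symmetric 99% interval runs μ ± z·σ with z = 2.576.
Half-width = 9.29, so σ = 9.29/2.576 = 3.607.
μ is the stated best guess, -34.100.

μ = -34.100, σ = 3.607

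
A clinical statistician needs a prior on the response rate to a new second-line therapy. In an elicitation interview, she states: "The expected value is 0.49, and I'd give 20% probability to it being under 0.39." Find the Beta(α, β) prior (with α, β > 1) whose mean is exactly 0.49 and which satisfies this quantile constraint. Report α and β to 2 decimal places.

α ≈ 8.76, β ≈ 9.11

With mean 0.49 fixed, write α = 0.49s, β = 0.51s where s = α+β.
Need P(θ < 0.39) = 0.2 under Beta(0.49s, 0.51s). Normal approximation: (q−m)/√(m(1−m)/s) ≈ z_{0.2} = -0.842, so s ≈ 0.49·0.51·(-0.842)²/(0.39−0.49)² = 17.7.
At s = 17.7: P(θ<0.39) ≈ 0.201. Adjusting to match 0.2 gives s ≈ 17.87.
So α = 0.49·17.87 ≈ 8.76, β = 0.51·17.87 ≈ 9.11.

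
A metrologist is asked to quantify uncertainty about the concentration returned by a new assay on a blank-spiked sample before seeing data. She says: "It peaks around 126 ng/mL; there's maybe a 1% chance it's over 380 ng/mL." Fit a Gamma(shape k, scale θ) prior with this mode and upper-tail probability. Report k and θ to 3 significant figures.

Gamma(k,θ) with k>1 has mode (k−1)θ, so θ = 126/(k−1).
Need P(X < 380) = 0.99 with θ tied to k this way. Start at k = 2, θ = 126: P(X<380) ≈ 0.803.
Too low — raise k to concentrate. Iterating converges to k ≈ 4.69.
Then θ = 126/(4.69−1) ≈ 34.2.

k ≈ 4.69, θ ≈ 34.2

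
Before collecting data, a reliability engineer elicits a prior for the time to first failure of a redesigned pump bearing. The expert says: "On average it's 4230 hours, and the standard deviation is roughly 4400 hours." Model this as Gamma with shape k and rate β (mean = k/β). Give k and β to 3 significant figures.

k ≈ 0.924, β ≈ 0.000218

For Gamma(k, rate β): mean = k/β, variance = k/β², so CV = 1/√k.
CV = SD/mean = 4400/4230 = 1.04, hence k = 1/CV² = 0.924.
Then β = k/mean = 0.924/4230 = 0.000218.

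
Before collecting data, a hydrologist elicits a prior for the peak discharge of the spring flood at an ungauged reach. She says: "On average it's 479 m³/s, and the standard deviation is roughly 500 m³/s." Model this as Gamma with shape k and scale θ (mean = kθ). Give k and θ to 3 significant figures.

k ≈ 0.918, θ ≈ 522

For Gamma(k, scale θ): mean = kθ, variance = kθ², so CV = 1/√k.
CV = SD/mean = 500/479 = 1.044, hence k = 1/CV² = 0.918.
Then θ = mean/k = 479/0.918 = 522.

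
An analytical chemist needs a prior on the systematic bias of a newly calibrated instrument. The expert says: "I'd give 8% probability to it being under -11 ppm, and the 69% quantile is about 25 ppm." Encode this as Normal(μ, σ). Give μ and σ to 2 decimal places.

For Normal(μ,σ), the p-quantile is μ + z_p·σ. Here z_{0.08} = -1.405, z_{0.69} = 0.4959.
So -11 = μ − 1.405σ and 25 = μ + 0.4959σ.
Subtracting: σ = (25 − -11)/(0.4959 − (-1.405)) = 18.94.
Then μ = -11 − (-1.405)·18.94 = 15.61.

μ = 15.61, σ = 18.94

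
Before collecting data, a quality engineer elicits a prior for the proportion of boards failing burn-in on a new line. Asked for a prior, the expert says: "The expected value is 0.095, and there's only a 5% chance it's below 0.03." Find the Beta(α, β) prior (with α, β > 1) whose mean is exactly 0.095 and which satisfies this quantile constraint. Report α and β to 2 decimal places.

α ≈ 3.37, β ≈ 32.13

With mean 0.095 fixed, write α = 0.095s, β = 0.905s where s = α+β.
Need P(θ < 0.03) = 0.05 under Beta(0.095s, 0.905s). Normal approximation: (q−m)/√(m(1−m)/s) ≈ z_{0.05} = -1.64, so s ≈ 0.095·0.905·(-1.64)²/(0.03−0.095)² = 55.1.
At s = 55.1: P(θ<0.03) ≈ 0.017. Adjusting to match 0.05 gives s ≈ 35.50.
So α = 0.095·35.50 ≈ 3.37, β = 0.905·35.50 ≈ 32.13.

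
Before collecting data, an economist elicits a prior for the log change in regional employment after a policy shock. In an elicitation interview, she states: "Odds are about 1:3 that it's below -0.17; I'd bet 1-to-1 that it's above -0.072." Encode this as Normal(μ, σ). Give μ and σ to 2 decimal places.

For Normal(μ,σ), the p-quantile is μ + z_p·σ. Here z_{0.25} = -0.6745, z_{0.5} = 0.
So -0.17 = μ − 0.6745σ and -0.072 = μ + 0σ.
Subtracting: σ = (-0.072 − -0.17)/(0 − (-0.6745)) = 0.15.
Then μ = -0.17 − (-0.6745)·0.15 = -0.07.

μ = -0.07, σ = 0.15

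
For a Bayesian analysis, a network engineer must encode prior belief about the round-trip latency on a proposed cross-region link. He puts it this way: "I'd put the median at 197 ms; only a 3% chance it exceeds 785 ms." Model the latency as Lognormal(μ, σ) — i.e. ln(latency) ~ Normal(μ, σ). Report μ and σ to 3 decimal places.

μ ≈ 5.283, σ ≈ 0.735

If T ~ Lognormal(μ,σ) then ln T ~ Normal(μ,σ), so the p-quantile of ln T is μ + z_p·σ.
ln(197) = 5.283 and ln(785) = 6.666; z_{0.5} = 0, z_{0.97} = 1.881.
σ = (6.666 − 5.283)/(1.881 − (0)) = 0.735.
μ = 5.283 − (0)·0.735 = 5.283.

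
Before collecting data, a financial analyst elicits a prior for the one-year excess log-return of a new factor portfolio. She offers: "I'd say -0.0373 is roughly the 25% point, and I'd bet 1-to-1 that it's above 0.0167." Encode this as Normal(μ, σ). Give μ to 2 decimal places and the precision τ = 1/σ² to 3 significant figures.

For Normal(μ,σ), the p-quantile is μ + z_p·σ. Here z_{0.25} = -0.6745, z_{0.5} = 0.
So -0.0373 = μ − 0.6745σ and 0.0167 = μ + 0σ.
Subtracting: σ = (0.0167 − -0.0373)/(0 − (-0.6745)) = 0.08.
Then μ = -0.0373 − (-0.6745)·0.08 = 0.02.
Precision τ = 1/σ² = 1/0.08006² = 156.

μ = 0.02, τ = 156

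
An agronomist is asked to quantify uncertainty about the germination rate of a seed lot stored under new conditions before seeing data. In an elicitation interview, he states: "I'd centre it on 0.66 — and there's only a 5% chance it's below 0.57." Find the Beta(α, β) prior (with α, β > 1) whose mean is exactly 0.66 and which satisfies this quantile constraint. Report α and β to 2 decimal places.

α ≈ 51.51, β ≈ 26.54

With mean 0.66 fixed, write α = 0.66s, β = 0.34s where s = α+β.
Need P(θ < 0.57) = 0.05 under Beta(0.66s, 0.34s). Normal approximation: (q−m)/√(m(1−m)/s) ≈ z_{0.05} = -1.64, so s ≈ 0.66·0.34·(-1.64)²/(0.57−0.66)² = 75.0.
At s = 75.0: P(θ<0.57) ≈ 0.053. Adjusting to match 0.05 gives s ≈ 78.05.
So α = 0.66·78.05 ≈ 51.51, β = 0.34·78.05 ≈ 26.54.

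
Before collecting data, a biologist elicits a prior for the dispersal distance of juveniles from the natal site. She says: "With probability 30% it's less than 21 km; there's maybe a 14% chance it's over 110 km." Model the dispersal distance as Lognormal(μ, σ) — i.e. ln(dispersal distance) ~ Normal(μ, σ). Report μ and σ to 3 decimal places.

μ ≈ 3.586, σ ≈ 1.032

If T ~ Lognormal(μ,σ) then ln T ~ Normal(μ,σ), so the p-quantile of ln T is μ + z_p·σ.
ln(21) = 3.045 and ln(110) = 4.7; z_{0.3} = -0.5244, z_{0.86} = 1.08.
σ = (4.7 − 3.045)/(1.08 − (-0.5244)) = 1.032.
μ = 3.045 − (-0.5244)·1.032 = 3.586.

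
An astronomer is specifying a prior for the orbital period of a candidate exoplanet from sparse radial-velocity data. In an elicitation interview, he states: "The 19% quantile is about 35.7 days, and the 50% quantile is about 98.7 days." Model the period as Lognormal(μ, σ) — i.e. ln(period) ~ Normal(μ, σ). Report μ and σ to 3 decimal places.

If T ~ Lognormal(μ,σ) then ln T ~ Normal(μ,σ), so the p-quantile of ln T is μ + z_p·σ.
ln(35.7) = 3.575 and ln(98.7) = 4.592; z_{0.19} = -0.8779, z_{0.5} = 0.
σ = (4.592 − 3.575)/(0 − (-0.8779)) = 1.158.
μ = 3.575 − (-0.8779)·1.158 = 4.592.

μ ≈ 4.592, σ ≈ 1.158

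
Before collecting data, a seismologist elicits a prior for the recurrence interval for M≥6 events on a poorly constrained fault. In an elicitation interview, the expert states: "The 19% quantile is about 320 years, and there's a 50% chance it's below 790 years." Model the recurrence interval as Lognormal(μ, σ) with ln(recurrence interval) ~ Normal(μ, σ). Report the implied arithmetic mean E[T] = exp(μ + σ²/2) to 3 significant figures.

If T ~ Lognormal(μ,σ) then ln T ~ Normal(μ,σ), so the p-quantile of ln T is μ + z_p·σ.
ln(320) = 5.768 and ln(790) = 6.672; z_{0.19} = -0.8779, z_{0.5} = 0.
σ = (6.672 − 5.768)/(0 − (-0.8779)) = 1.029.
μ = 5.768 − (-0.8779)·1.029 = 6.672.
E[T] = exp(μ + σ²/2) = exp(6.672 + 0.5298) = 1340 years.

E[T] ≈ 1340 years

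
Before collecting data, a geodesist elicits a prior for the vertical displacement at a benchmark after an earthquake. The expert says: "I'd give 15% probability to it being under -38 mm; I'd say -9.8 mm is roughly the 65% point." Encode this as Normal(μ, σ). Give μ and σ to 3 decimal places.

μ = -17.443, σ = 19.835

For Normal(μ,σ), the p-quantile is μ + z_p·σ. Here z_{0.15} = -1.036, z_{0.65} = 0.3853.
So -38 = μ − 1.036σ and -9.8 = μ + 0.3853σ.
Subtracting: σ = (-9.8 − -38)/(0.3853 − (-1.036)) = 19.835.
Then μ = -38 − (-1.036)·19.835 = -17.443.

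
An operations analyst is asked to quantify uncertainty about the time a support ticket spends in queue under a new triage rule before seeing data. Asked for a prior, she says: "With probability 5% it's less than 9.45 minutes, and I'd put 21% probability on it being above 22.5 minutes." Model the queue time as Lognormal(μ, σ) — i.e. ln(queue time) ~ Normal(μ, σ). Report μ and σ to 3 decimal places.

If T ~ Lognormal(μ,σ) then ln T ~ Normal(μ,σ), so the p-quantile of ln T is μ + z_p·σ.
ln(9.45) = 2.246 and ln(22.5) = 3.114; z_{0.05} = -1.645, z_{0.79} = 0.8064.
σ = (3.114 − 2.246)/(0.8064 − (-1.645)) = 0.354.
μ = 2.246 − (-1.645)·0.354 = 2.828.

μ ≈ 2.828, σ ≈ 0.354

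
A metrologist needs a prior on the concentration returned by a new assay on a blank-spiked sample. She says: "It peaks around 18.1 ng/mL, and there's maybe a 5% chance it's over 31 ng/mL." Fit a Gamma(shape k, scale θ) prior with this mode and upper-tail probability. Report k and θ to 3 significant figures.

Gamma(k,θ) with k>1 has mode (k−1)θ, so θ = 18.1/(k−1).
Need P(X < 31) = 0.95 with θ tied to k this way. Start at k = 2, θ = 18.1: P(X<31) ≈ 0.511.
Too low — raise k to concentrate. Iterating converges to k ≈ 10.6.
Then θ = 18.1/(10.6−1) ≈ 1.88.

k ≈ 10.6, θ ≈ 1.88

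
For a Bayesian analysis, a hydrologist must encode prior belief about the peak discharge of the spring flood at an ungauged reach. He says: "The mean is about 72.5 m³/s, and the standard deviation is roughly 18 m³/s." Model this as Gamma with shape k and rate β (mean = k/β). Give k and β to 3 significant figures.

For Gamma(k, rate β): mean = k/β, variance = k/β², so CV = 1/√k.
CV = SD/mean = 18/72.5 = 0.2483, hence k = 1/CV² = 16.2.
Then β = k/mean = 16.2/72.5 = 0.224.

k ≈ 16.2, β ≈ 0.224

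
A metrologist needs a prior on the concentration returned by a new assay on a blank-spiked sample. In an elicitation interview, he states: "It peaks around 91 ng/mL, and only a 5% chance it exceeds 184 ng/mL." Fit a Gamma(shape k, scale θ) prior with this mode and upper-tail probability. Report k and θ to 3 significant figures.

k ≈ 6.59, θ ≈ 16.3

Gamma(k,θ) with k>1 has mode (k−1)θ, so θ = 91/(k−1).
Need P(X < 184) = 0.95 with θ tied to k this way. Start at k = 2, θ = 91: P(X<184) ≈ 0.600.
Too low — raise k to concentrate. Iterating converges to k ≈ 6.59.
Then θ = 91/(6.59−1) ≈ 16.3.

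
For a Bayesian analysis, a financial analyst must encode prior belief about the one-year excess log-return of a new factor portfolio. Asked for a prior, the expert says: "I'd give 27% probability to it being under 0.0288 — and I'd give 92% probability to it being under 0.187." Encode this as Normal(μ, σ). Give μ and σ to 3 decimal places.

μ = 0.077, σ = 0.078

The p-quantile of Normal(μ,σ) is μ + z_p·σ, with z_{0.27} = -0.6128 and z_{0.92} = 1.405.
Eliminate σ: μ = (z₂·x₁ − z₁·x₂)/(z₂ − z₁) = (1.405·0.0288 − (-0.6128)·0.187)/2.018 = 0.077.
Then σ = (x₂ − x₁)/(z₂ − z₁) = (0.187 − 0.0288)/2.018 = 0.078.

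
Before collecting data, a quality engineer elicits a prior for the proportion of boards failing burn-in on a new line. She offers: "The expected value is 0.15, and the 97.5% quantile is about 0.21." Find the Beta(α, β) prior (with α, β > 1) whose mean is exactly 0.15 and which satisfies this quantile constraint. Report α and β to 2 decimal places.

α ≈ 23.33, β ≈ 132.19

With mean 0.15 fixed, write α = 0.15s, β = 0.85s where s = α+β.
Need P(θ < 0.21) = 0.975 under Beta(0.15s, 0.85s). Normal approximation: (q−m)/√(m(1−m)/s) ≈ z_{0.975} = 1.96, so s ≈ 0.15·0.85·(1.96)²/(0.21−0.15)² = 136.1.
At s = 136.1: P(θ<0.21) ≈ 0.967. Adjusting to match 0.975 gives s ≈ 155.52.
So α = 0.15·155.52 ≈ 23.33, β = 0.85·155.52 ≈ 132.19.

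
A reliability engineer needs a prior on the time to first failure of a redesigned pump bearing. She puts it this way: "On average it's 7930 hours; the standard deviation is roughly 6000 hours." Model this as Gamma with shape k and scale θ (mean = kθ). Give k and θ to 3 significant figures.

k ≈ 1.75, θ ≈ 4540

For Gamma(k, scale θ): mean = kθ, variance = kθ², so CV = 1/√k.
CV = SD/mean = 6000/7930 = 0.7566, hence k = 1/CV² = 1.75.
Then θ = mean/k = 7930/1.75 = 4540.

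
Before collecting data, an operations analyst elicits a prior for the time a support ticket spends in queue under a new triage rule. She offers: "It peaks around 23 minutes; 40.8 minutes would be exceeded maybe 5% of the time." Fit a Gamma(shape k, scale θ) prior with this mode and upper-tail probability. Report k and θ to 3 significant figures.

k ≈ 9.49, θ ≈ 2.71

Gamma(k,θ) with k>1 has mode (k−1)θ, so θ = 23/(k−1).
Need P(X < 40.8) = 0.95 with θ tied to k this way. Start at k = 2, θ = 23: P(X<40.8) ≈ 0.529.
Too low — raise k to concentrate. Iterating converges to k ≈ 9.49.
Then θ = 23/(9.49−1) ≈ 2.71.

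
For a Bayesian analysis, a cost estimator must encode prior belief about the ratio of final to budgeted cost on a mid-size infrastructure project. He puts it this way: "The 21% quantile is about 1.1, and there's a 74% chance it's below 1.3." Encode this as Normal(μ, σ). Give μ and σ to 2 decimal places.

The p-quantile of Normal(μ,σ) is μ + z_p·σ, with z_{0.21} = -0.8064 and z_{0.74} = 0.6433.
Eliminate σ: μ = (z₂·x₁ − z₁·x₂)/(z₂ − z₁) = (0.6433·1.1 − (-0.8064)·1.3)/1.45 = 1.21.
Then σ = (x₂ − x₁)/(z₂ − z₁) = (1.3 − 1.1)/1.45 = 0.14.

μ = 1.21, σ = 0.14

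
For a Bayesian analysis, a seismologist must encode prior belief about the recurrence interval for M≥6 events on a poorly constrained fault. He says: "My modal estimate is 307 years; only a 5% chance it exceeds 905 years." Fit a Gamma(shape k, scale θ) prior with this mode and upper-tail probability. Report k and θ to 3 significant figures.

k ≈ 3.27, θ ≈ 135

Gamma(k,θ) with k>1 has mode (k−1)θ, so θ = 307/(k−1).
Need P(X < 905) = 0.95 with θ tied to k this way. Start at k = 2, θ = 307: P(X<905) ≈ 0.793.
Too low — raise k to concentrate. Iterating converges to k ≈ 3.27.
Then θ = 307/(3.27−1) ≈ 135.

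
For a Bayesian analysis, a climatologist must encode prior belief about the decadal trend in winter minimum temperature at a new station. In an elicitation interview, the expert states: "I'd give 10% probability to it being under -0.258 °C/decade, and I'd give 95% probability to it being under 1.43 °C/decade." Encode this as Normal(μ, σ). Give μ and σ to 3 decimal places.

The p-quantile of Normal(μ,σ) is μ + z_p·σ, with z_{0.1} = -1.282 and z_{0.95} = 1.645.
Eliminate σ: μ = (z₂·x₁ − z₁·x₂)/(z₂ − z₁) = (1.645·-0.258 − (-1.282)·1.43)/2.926 = 0.481.
Then σ = (x₂ − x₁)/(z₂ − z₁) = (1.43 − -0.258)/2.926 = 0.577.

μ = 0.481, σ = 0.577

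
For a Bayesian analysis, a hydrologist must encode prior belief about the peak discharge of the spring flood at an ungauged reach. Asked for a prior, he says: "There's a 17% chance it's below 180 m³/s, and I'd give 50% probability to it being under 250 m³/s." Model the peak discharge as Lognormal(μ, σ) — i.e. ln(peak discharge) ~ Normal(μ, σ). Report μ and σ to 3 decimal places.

μ ≈ 5.521, σ ≈ 0.344

If T ~ Lognormal(μ,σ) then ln T ~ Normal(μ,σ), so the p-quantile of ln T is μ + z_p·σ.
ln(180) = 5.193 and ln(250) = 5.521; z_{0.17} = -0.9542, z_{0.5} = 0.
σ = (5.521 − 5.193)/(0 − (-0.9542)) = 0.344.
μ = 5.193 − (-0.9542)·0.344 = 5.521.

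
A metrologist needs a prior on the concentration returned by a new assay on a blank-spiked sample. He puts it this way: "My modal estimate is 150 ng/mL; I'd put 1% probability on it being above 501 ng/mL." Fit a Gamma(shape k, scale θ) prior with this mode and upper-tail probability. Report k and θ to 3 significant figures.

k ≈ 4.01, θ ≈ 49.8

Gamma(k,θ) with k>1 has mode (k−1)θ, so θ = 150/(k−1).
Need P(X < 501) = 0.99 with θ tied to k this way. Start at k = 2, θ = 150: P(X<501) ≈ 0.846.
Too low — raise k to concentrate. Iterating converges to k ≈ 4.01.
Then θ = 150/(4.01−1) ≈ 49.8.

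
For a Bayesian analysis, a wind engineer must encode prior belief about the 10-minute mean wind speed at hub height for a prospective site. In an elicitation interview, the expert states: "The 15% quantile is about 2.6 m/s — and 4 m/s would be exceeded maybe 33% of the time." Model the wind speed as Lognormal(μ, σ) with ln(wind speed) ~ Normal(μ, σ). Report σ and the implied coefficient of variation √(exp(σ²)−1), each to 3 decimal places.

σ ≈ 0.292, CV ≈ 0.298

If T ~ Lognormal(μ,σ) then ln T ~ Normal(μ,σ), so the p-quantile of ln T is μ + z_p·σ.
ln(2.6) = 0.9555 and ln(4) = 1.386; z_{0.15} = -1.036, z_{0.67} = 0.4399.
σ = (1.386 − 0.9555)/(0.4399 − (-1.036)) = 0.292.
μ = 0.9555 − (-1.036)·0.292 = 1.258.
CV = √(exp(σ²)−1) = √(exp(0.0851)−1) = 0.298.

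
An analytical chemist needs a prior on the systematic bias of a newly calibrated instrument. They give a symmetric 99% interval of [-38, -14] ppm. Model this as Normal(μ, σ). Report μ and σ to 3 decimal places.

A symmetric 99% interval runs μ ± z·σ with z = 2.576.
Half-width = 12, so σ = 12/2.576 = 4.659.
μ is the interval midpoint, -26.000.

μ = -26.000, σ = 4.659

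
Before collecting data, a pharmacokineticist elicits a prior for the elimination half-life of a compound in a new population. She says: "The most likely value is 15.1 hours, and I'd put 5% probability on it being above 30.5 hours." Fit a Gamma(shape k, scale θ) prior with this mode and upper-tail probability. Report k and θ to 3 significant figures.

k ≈ 6.6, θ ≈ 2.69

Gamma(k,θ) with k>1 has mode (k−1)θ, so θ = 15.1/(k−1).
Need P(X < 30.5) = 0.95 with θ tied to k this way. Start at k = 2, θ = 15.1: P(X<30.5) ≈ 0.599.
Too low — raise k to concentrate. Iterating converges to k ≈ 6.6.
Then θ = 15.1/(6.6−1) ≈ 2.69.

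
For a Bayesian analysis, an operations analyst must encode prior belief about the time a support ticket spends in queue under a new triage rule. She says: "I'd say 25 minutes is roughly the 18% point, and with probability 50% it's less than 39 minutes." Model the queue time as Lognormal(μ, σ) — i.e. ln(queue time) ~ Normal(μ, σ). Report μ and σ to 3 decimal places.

If T ~ Lognormal(μ,σ) then ln T ~ Normal(μ,σ), so the p-quantile of ln T is μ + z_p·σ.
ln(25) = 3.219 and ln(39) = 3.664; z_{0.18} = -0.9154, z_{0.5} = 0.
σ = (3.664 − 3.219)/(0 − (-0.9154)) = 0.486.
μ = 3.219 − (-0.9154)·0.486 = 3.664.

μ ≈ 3.664, σ ≈ 0.486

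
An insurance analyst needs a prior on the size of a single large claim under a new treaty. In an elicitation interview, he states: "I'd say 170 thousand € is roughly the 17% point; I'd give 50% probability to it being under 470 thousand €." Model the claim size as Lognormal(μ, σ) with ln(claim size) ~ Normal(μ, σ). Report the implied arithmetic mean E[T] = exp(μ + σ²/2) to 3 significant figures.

E[T] ≈ 829 thousand €

If T ~ Lognormal(μ,σ) then ln T ~ Normal(μ,σ), so the p-quantile of ln T is μ + z_p·σ.
ln(170) = 5.136 and ln(470) = 6.153; z_{0.17} = -0.9542, z_{0.5} = 0.
σ = (6.153 − 5.136)/(0 − (-0.9542)) = 1.066.
μ = 5.136 − (-0.9542)·1.066 = 6.153.
E[T] = exp(μ + σ²/2) = exp(6.153 + 0.5679) = 829 thousand €.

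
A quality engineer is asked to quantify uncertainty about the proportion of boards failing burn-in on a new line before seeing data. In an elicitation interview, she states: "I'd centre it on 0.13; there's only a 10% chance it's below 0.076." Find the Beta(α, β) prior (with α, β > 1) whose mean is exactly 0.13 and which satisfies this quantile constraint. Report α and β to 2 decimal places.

With mean 0.13 fixed, write α = 0.13s, β = 0.87s where s = α+β.
Need P(θ < 0.076) = 0.1 under Beta(0.13s, 0.87s). Normal approximation: (q−m)/√(m(1−m)/s) ≈ z_{0.1} = -1.28, so s ≈ 0.13·0.87·(-1.28)²/(0.076−0.13)² = 63.7.
At s = 63.7: P(θ<0.076) ≈ 0.083. Adjusting to match 0.1 gives s ≈ 55.51.
So α = 0.13·55.51 ≈ 7.22, β = 0.87·55.51 ≈ 48.30.

α ≈ 7.22, β ≈ 48.30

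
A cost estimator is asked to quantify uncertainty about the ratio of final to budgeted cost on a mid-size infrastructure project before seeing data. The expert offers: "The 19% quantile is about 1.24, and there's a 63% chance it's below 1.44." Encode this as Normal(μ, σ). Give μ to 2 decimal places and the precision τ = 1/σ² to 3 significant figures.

μ = 1.39, τ = 36.6

The p-quantile of Normal(μ,σ) is μ + z_p·σ, with z_{0.19} = -0.8779 and z_{0.63} = 0.3319.
Eliminate σ: μ = (z₂·x₁ − z₁·x₂)/(z₂ − z₁) = (0.3319·1.24 − (-0.8779)·1.44)/1.21 = 1.39.
Then σ = (x₂ − x₁)/(z₂ − z₁) = (1.44 − 1.24)/1.21 = 0.17.
Precision τ = 1/σ² = 1/0.1653² = 36.6.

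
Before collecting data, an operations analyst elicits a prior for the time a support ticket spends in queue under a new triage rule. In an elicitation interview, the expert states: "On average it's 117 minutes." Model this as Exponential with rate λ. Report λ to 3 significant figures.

Exponential mean = 1/λ, so λ = 1/117.0 = 0.00855.

λ ≈ 0.00855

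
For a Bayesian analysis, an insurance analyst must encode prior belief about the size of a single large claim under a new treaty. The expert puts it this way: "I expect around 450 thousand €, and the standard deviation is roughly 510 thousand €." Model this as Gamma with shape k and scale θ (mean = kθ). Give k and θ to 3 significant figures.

k ≈ 0.779, θ ≈ 578

For Gamma(k, scale θ): mean = kθ, variance = kθ², so CV = 1/√k.
CV = SD/mean = 510/450 = 1.133, hence k = 1/CV² = 0.779.
Then θ = mean/k = 450/0.779 = 578.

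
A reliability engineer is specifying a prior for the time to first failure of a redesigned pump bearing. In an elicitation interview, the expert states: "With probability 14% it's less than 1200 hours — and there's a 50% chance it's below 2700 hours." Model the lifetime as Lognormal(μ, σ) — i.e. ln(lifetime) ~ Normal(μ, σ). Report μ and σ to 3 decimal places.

If T ~ Lognormal(μ,σ) then ln T ~ Normal(μ,σ), so the p-quantile of ln T is μ + z_p·σ.
ln(1200) = 7.09 and ln(2700) = 7.901; z_{0.14} = -1.08, z_{0.5} = 0.
σ = (7.901 − 7.09)/(0 − (-1.08)) = 0.751.
μ = 7.09 − (-1.08)·0.751 = 7.901.

μ ≈ 7.901, σ ≈ 0.751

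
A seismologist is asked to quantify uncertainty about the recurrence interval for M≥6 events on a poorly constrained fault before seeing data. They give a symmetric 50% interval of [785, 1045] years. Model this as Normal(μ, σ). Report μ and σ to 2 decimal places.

A symmetric 50% interval runs μ ± z·σ with z = 0.6745.
Half-width = 130, so σ = 130/0.6745 = 192.74.
μ is the interval midpoint, 915.00.

μ = 915.00, σ = 192.74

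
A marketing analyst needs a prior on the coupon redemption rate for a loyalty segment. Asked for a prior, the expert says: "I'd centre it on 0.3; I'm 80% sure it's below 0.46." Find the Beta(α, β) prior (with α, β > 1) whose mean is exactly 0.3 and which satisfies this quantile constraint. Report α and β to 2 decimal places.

α ≈ 1.58, β ≈ 3.68

With mean 0.3 fixed, write α = 0.3s, β = 0.7s where s = α+β.
Need P(θ < 0.46) = 0.8 under Beta(0.3s, 0.7s). Normal approximation: (q−m)/√(m(1−m)/s) ≈ z_{0.8} = 0.842, so s ≈ 0.3·0.7·(0.842)²/(0.46−0.3)² = 5.8.
At s = 5.8: P(θ<0.46) ≈ 0.809. Adjusting to match 0.8 gives s ≈ 5.26.
So α = 0.3·5.26 ≈ 1.58, β = 0.7·5.26 ≈ 3.68.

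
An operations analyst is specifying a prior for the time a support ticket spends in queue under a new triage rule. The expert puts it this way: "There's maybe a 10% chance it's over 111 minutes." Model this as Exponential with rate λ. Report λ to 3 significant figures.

λ ≈ 0.0207

P(T > 111.0) = e^(−λ·111.0) = 0.1, so λ = −ln(0.1)/111.0 = 0.0207.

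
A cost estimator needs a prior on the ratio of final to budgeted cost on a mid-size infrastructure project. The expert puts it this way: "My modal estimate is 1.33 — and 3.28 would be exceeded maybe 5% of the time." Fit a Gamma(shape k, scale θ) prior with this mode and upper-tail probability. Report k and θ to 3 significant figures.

k ≈ 4.34, θ ≈ 0.398

Gamma(k,θ) with k>1 has mode (k−1)θ, so θ = 1.33/(k−1).
Need P(X < 3.28) = 0.95 with θ tied to k this way. Start at k = 2, θ = 1.33: P(X<3.28) ≈ 0.706.
Too low — raise k to concentrate. Iterating converges to k ≈ 4.34.
Then θ = 1.33/(4.34−1) ≈ 0.398.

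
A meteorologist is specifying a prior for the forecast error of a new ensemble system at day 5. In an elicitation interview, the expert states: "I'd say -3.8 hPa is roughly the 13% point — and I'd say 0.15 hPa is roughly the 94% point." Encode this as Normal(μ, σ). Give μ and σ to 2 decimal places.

μ = -2.14, σ = 1.47

The p-quantile of Normal(μ,σ) is μ + z_p·σ, with z_{0.13} = -1.126 and z_{0.94} = 1.555.
Eliminate σ: μ = (z₂·x₁ − z₁·x₂)/(z₂ − z₁) = (1.555·-3.8 − (-1.126)·0.15)/2.681 = -2.14.
Then σ = (x₂ − x₁)/(z₂ − z₁) = (0.15 − -3.8)/2.681 = 1.47.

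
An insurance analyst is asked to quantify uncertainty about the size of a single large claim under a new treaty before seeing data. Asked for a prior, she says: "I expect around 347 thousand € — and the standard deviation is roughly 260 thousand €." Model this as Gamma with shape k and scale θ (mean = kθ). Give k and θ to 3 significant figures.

For Gamma(k, scale θ): mean = kθ, variance = kθ², so CV = 1/√k.
CV = SD/mean = 260/347 = 0.7493, hence k = 1/CV² = 1.78.
Then θ = mean/k = 347/1.78 = 195.

k ≈ 1.78, θ ≈ 195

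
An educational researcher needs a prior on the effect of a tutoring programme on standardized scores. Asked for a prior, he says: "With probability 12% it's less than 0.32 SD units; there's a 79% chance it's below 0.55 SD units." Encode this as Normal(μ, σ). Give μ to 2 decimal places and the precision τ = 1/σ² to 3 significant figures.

For Normal(μ,σ), the p-quantile is μ + z_p·σ. Here z_{0.12} = -1.175, z_{0.79} = 0.8064.
So 0.32 = μ − 1.175σ and 0.55 = μ + 0.8064σ.
Subtracting: σ = (0.55 − 0.32)/(0.8064 − (-1.175)) = 0.12.
Then μ = 0.32 − (-1.175)·0.12 = 0.46.
Precision τ = 1/σ² = 1/0.1161² = 74.2.

μ = 0.46, τ = 74.2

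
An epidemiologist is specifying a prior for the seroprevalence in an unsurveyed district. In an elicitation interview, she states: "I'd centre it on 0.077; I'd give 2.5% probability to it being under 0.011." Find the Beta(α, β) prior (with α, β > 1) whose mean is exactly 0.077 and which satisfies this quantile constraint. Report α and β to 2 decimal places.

α ≈ 2.15, β ≈ 25.82

With mean 0.077 fixed, write α = 0.077s, β = 0.923s where s = α+β.
Need P(θ < 0.011) = 0.025 under Beta(0.077s, 0.923s). Normal approximation: (q−m)/√(m(1−m)/s) ≈ z_{0.025} = -1.96, so s ≈ 0.077·0.923·(-1.96)²/(0.011−0.077)² = 62.7.
At s = 62.7: P(θ<0.011) ≈ 0.001. Adjusting to match 0.025 gives s ≈ 27.97.
So α = 0.077·27.97 ≈ 2.15, β = 0.923·27.97 ≈ 25.82.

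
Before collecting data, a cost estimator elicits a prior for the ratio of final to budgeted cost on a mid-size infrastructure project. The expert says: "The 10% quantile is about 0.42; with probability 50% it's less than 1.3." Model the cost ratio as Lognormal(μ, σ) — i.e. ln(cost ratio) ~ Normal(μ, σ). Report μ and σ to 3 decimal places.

If T ~ Lognormal(μ,σ) then ln T ~ Normal(μ,σ), so the p-quantile of ln T is μ + z_p·σ.
ln(0.42) = -0.8675 and ln(1.3) = 0.2624; z_{0.1} = -1.282, z_{0.5} = 0.
σ = (0.2624 − -0.8675)/(0 − (-1.282)) = 0.882.
μ = -0.8675 − (-1.282)·0.882 = 0.262.

μ ≈ 0.262, σ ≈ 0.882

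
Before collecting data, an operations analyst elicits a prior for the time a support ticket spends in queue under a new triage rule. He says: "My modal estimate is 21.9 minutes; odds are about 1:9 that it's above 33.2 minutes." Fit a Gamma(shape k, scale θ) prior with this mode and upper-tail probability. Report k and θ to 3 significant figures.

Gamma(k,θ) with k>1 has mode (k−1)θ, so θ = 21.9/(k−1).
Need P(X < 33.2) = 0.9 with θ tied to k this way. Start at k = 2, θ = 21.9: P(X<33.2) ≈ 0.448.
Too low — raise k to concentrate. Iterating converges to k ≈ 11.8.
Then θ = 21.9/(11.8−1) ≈ 2.03.

k ≈ 11.8, θ ≈ 2.03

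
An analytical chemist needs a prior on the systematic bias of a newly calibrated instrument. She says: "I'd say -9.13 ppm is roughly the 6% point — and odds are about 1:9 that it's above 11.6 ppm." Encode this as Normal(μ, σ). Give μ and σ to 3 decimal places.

μ = 2.233, σ = 7.309

For Normal(μ,σ), the p-quantile is μ + z_p·σ. Here z_{0.06} = -1.555, z_{0.9} = 1.282.
So -9.13 = μ − 1.555σ and 11.6 = μ + 1.282σ.
Subtracting: σ = (11.6 − -9.13)/(1.282 − (-1.555)) = 7.309.
Then μ = -9.13 − (-1.555)·7.309 = 2.233.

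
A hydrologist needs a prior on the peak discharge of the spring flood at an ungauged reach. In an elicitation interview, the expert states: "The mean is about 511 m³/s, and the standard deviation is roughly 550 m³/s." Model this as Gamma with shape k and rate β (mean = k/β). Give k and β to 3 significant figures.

For Gamma(k, rate β): mean = k/β, variance = k/β², so CV = 1/√k.
CV = SD/mean = 550/511 = 1.076, hence k = 1/CV² = 0.863.
Then β = k/mean = 0.863/511 = 0.00169.

k ≈ 0.863, β ≈ 0.00169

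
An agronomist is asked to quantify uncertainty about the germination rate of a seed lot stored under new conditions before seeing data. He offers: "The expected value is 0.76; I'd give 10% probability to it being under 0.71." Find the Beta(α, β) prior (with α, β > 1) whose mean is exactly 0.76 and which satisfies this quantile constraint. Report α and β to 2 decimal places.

α ≈ 93.90, β ≈ 29.65

With mean 0.76 fixed, write α = 0.76s, β = 0.24s where s = α+β.
Need P(θ < 0.71) = 0.1 under Beta(0.76s, 0.24s). Normal approximation: (q−m)/√(m(1−m)/s) ≈ z_{0.1} = -1.28, so s ≈ 0.76·0.24·(-1.28)²/(0.71−0.76)² = 119.8.
At s = 119.8: P(θ<0.71) ≈ 0.103. Adjusting to match 0.1 gives s ≈ 123.55.
So α = 0.76·123.55 ≈ 93.90, β = 0.24·123.55 ≈ 29.65.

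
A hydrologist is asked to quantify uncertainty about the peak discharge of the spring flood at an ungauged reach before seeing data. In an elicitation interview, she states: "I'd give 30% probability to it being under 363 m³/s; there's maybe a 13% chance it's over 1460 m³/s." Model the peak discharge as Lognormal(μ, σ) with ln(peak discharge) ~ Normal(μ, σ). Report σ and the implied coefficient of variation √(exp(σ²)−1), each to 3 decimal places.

σ ≈ 0.843, CV ≈ 1.018

If T ~ Lognormal(μ,σ) then ln T ~ Normal(μ,σ), so the p-quantile of ln T is μ + z_p·σ.
ln(363) = 5.894 and ln(1460) = 7.286; z_{0.3} = -0.5244, z_{0.87} = 1.126.
σ = (7.286 − 5.894)/(1.126 − (-0.5244)) = 0.843.
μ = 5.894 − (-0.5244)·0.843 = 6.337.
CV = √(exp(σ²)−1) = √(exp(0.7108)−1) = 1.018.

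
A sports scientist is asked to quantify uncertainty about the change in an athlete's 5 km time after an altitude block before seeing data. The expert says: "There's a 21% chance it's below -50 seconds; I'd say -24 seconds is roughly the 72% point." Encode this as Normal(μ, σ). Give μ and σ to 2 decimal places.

μ = -34.91, σ = 18.71

For Normal(μ,σ), the p-quantile is μ + z_p·σ. Here z_{0.21} = -0.8064, z_{0.72} = 0.5828.
So -50 = μ − 0.8064σ and -24 = μ + 0.5828σ.
Subtracting: σ = (-24 − -50)/(0.5828 − (-0.8064)) = 18.71.
Then μ = -50 − (-0.8064)·18.71 = -34.91.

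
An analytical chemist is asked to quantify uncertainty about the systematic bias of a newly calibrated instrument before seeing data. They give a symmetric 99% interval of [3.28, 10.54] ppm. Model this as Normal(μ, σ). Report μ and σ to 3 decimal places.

μ = 6.910, σ = 1.409

A symmetric 99% interval runs μ ± z·σ with z = 2.576.
Half-width = 3.63, so σ = 3.63/2.576 = 1.409.
μ is the interval midpoint, 6.910.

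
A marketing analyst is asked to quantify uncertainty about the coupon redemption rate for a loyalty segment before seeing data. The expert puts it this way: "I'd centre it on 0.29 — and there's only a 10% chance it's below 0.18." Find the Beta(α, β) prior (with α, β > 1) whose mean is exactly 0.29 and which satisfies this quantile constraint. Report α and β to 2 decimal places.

With mean 0.29 fixed, write α = 0.29s, β = 0.71s where s = α+β.
Need P(θ < 0.18) = 0.1 under Beta(0.29s, 0.71s). Normal approximation: (q−m)/√(m(1−m)/s) ≈ z_{0.1} = -1.28, so s ≈ 0.29·0.71·(-1.28)²/(0.18−0.29)² = 27.9.
At s = 27.9: P(θ<0.18) ≈ 0.089. Adjusting to match 0.1 gives s ≈ 25.55.
So α = 0.29·25.55 ≈ 7.41, β = 0.71·25.55 ≈ 18.14.

α ≈ 7.41, β ≈ 18.14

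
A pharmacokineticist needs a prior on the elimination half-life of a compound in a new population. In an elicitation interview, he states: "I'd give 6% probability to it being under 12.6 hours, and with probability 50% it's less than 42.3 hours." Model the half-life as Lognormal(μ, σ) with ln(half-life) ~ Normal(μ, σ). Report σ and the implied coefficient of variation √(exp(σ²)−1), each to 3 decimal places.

If T ~ Lognormal(μ,σ) then ln T ~ Normal(μ,σ), so the p-quantile of ln T is μ + z_p·σ.
ln(12.6) = 2.534 and ln(42.3) = 3.745; z_{0.06} = -1.555, z_{0.5} = 0.
σ = (3.745 − 2.534)/(0 − (-1.555)) = 0.779.
μ = 2.534 − (-1.555)·0.779 = 3.745.
CV = √(exp(σ²)−1) = √(exp(0.6068)−1) = 0.914.

σ ≈ 0.779, CV ≈ 0.914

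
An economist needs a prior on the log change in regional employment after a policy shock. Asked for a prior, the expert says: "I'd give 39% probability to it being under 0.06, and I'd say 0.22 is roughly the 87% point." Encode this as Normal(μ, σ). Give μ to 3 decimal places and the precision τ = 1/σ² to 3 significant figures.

μ = 0.092, τ = 77.2

The p-quantile of Normal(μ,σ) is μ + z_p·σ, with z_{0.39} = -0.2793 and z_{0.87} = 1.126.
Eliminate σ: μ = (z₂·x₁ − z₁·x₂)/(z₂ − z₁) = (1.126·0.06 − (-0.2793)·0.22)/1.406 = 0.092.
Then σ = (x₂ − x₁)/(z₂ − z₁) = (0.22 − 0.06)/1.406 = 0.114.
Precision τ = 1/σ² = 1/0.1138² = 77.2.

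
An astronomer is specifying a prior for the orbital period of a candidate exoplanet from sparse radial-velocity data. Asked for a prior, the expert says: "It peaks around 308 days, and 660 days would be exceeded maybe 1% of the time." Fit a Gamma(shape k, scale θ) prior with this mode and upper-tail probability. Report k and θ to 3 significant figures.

k ≈ 9.34, θ ≈ 36.9

Gamma(k,θ) with k>1 has mode (k−1)θ, so θ = 308/(k−1).
Need P(X < 660) = 0.99 with θ tied to k this way. Start at k = 2, θ = 308: P(X<660) ≈ 0.631.
Too low — raise k to concentrate. Iterating converges to k ≈ 9.34.
Then θ = 308/(9.34−1) ≈ 36.9.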